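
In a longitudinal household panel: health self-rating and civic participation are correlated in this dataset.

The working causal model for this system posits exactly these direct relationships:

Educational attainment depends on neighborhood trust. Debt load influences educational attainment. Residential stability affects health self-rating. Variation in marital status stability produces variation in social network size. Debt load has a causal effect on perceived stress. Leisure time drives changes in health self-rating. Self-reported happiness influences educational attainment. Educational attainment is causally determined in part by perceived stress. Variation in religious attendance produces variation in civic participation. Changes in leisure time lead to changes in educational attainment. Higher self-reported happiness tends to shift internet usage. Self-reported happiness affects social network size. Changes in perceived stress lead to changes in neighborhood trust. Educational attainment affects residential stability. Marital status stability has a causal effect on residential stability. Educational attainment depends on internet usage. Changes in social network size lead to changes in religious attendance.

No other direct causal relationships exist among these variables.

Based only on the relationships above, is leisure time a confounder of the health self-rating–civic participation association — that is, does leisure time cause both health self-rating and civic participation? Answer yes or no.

no

Leisure time has no stated causal path to civic participation. A confounder must cause both variables, so leisure time does not qualify.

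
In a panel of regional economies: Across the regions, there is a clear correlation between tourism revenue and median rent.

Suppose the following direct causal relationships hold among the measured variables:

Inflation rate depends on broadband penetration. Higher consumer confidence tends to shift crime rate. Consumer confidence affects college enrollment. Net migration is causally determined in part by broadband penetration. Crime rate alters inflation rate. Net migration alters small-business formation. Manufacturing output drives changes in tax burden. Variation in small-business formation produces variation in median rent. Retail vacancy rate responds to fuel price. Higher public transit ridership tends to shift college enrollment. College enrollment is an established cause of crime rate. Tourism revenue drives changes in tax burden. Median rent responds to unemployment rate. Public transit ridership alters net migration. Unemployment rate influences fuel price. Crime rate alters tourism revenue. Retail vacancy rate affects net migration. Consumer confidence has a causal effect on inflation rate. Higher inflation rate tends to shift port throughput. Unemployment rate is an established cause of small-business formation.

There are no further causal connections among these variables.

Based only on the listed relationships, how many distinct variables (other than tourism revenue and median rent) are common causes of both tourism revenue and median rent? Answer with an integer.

1

The common causes are: public transit ridership (to tourism revenue via public transit ridership → college enrollment → crime rate → tourism revenue; to median rent via public transit ridership → net migration → small-business formation → median rent).
Every other variable lacks a causal path to at least one of tourism revenue and median rent.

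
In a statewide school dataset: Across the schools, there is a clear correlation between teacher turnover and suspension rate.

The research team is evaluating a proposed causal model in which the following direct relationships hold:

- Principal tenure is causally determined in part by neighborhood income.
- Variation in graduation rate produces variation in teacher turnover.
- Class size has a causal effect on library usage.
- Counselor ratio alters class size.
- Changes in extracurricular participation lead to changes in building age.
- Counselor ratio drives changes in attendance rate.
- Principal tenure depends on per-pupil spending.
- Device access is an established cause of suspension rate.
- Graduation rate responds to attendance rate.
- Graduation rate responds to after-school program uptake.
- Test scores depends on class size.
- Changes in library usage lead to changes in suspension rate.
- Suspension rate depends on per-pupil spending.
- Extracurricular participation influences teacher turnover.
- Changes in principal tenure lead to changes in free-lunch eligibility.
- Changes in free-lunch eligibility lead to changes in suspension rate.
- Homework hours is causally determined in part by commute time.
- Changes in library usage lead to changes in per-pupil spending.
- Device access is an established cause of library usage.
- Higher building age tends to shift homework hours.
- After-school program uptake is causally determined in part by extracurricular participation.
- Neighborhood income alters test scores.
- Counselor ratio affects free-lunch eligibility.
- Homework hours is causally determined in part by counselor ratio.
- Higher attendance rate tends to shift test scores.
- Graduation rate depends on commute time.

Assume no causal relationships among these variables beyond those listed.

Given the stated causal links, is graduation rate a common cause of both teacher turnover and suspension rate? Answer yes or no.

no

Graduation rate has no stated causal path to suspension rate. A confounder must cause both variables, so graduation rate does not qualify.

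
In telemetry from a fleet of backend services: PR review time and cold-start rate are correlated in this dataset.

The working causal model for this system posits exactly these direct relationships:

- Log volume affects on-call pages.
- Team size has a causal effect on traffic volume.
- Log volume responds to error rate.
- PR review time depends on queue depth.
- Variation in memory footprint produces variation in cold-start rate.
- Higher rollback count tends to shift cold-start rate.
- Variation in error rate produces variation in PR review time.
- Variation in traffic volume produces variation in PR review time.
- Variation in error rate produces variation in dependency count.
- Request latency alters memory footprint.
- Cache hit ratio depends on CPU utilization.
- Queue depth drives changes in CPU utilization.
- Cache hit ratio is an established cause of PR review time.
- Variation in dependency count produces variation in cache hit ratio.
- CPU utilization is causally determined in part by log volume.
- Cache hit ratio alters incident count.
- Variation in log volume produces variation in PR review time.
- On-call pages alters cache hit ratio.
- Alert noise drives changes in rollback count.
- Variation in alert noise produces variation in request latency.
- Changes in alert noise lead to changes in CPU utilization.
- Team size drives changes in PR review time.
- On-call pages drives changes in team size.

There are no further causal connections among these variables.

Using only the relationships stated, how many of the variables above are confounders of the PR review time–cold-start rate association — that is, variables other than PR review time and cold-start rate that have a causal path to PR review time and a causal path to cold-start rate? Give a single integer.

1

The common causes are: alert noise (to PR review time via alert noise → CPU utilization → cache hit ratio → PR review time; to cold-start rate via alert noise → rollback count → cold-start rate).
Every other variable lacks a causal path to at least one of PR review time and cold-start rate.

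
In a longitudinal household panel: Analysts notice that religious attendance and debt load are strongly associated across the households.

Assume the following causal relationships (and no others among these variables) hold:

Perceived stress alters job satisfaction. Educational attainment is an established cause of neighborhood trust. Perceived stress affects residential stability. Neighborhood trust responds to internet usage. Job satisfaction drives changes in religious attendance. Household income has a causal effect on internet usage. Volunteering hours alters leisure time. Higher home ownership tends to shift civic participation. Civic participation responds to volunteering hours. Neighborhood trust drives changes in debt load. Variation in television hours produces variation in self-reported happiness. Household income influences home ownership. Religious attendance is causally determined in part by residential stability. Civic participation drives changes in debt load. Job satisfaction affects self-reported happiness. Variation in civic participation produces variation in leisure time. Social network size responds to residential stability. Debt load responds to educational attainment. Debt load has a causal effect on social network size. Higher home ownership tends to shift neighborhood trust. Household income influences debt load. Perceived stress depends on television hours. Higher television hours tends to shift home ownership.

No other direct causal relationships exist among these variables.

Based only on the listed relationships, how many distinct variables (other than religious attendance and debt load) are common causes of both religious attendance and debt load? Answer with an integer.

1

The common causes are: television hours (to religious attendance via television hours → perceived stress → job satisfaction → religious attendance; to debt load via television hours → home ownership → civic participation → debt load).
Every other variable lacks a causal path to at least one of religious attendance and debt load.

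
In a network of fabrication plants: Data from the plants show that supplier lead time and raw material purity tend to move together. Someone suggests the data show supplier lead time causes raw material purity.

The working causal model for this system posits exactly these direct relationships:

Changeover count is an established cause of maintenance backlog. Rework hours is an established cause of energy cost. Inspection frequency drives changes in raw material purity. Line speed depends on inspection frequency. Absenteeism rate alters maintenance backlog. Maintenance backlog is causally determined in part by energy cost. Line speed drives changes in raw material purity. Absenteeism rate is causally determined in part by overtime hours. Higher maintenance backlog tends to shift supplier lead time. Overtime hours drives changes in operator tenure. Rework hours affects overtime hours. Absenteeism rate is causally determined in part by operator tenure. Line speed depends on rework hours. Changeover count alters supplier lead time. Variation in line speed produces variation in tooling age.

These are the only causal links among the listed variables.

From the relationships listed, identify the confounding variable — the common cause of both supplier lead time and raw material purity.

rework hours

Rework hours has a causal path to supplier lead time (rework hours → energy cost → maintenance backlog → supplier lead time) and a separate causal path to raw material purity (rework hours → line speed → raw material purity), so it is a common cause of both.
No stated relationship gives supplier lead time a causal route to raw material purity, so the correlation is explained by the shared upstream cause rather than a direct effect.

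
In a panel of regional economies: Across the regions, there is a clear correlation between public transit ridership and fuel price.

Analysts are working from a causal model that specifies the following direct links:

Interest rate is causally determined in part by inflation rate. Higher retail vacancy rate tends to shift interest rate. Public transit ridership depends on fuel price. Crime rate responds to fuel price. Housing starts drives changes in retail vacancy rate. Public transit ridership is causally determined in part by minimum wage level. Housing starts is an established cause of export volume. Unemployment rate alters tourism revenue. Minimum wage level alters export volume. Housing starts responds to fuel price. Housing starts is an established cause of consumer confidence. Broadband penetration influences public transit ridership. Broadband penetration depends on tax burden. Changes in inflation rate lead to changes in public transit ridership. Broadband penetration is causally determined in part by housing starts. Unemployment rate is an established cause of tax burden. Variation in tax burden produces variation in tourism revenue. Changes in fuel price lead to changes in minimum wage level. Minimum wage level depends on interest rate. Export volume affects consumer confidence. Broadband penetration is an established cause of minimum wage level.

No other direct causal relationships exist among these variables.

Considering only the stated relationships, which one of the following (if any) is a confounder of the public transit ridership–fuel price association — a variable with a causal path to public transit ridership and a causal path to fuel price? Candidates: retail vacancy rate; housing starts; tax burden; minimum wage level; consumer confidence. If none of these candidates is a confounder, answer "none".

none

None of the listed candidates has causal paths to both public transit ridership and fuel price in the stated relationships, so none is a common cause.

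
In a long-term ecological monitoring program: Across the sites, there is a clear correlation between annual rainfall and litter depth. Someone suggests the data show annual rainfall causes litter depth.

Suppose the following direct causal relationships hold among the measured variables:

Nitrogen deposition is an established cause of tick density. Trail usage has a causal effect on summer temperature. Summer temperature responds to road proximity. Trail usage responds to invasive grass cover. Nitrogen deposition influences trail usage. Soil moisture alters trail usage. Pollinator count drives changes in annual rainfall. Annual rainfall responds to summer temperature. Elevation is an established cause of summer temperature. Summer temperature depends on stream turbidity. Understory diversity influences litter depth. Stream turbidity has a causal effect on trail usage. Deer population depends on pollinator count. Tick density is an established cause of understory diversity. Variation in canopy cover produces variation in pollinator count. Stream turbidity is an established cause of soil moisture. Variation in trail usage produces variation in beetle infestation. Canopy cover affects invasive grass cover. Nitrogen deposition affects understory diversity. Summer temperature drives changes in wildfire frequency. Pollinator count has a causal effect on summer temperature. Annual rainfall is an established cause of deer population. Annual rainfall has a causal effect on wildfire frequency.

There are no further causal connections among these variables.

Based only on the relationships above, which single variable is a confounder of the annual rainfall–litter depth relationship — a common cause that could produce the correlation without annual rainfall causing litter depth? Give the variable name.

Nitrogen deposition has a causal path to annual rainfall (nitrogen deposition → trail usage → summer temperature → annual rainfall) and a separate causal path to litter depth (nitrogen deposition → understory diversity → litter depth), so it is a common cause of both.
No stated relationship gives annual rainfall a causal route to litter depth, so the correlation is explained by the shared upstream cause rather than a direct effect.

nitrogen deposition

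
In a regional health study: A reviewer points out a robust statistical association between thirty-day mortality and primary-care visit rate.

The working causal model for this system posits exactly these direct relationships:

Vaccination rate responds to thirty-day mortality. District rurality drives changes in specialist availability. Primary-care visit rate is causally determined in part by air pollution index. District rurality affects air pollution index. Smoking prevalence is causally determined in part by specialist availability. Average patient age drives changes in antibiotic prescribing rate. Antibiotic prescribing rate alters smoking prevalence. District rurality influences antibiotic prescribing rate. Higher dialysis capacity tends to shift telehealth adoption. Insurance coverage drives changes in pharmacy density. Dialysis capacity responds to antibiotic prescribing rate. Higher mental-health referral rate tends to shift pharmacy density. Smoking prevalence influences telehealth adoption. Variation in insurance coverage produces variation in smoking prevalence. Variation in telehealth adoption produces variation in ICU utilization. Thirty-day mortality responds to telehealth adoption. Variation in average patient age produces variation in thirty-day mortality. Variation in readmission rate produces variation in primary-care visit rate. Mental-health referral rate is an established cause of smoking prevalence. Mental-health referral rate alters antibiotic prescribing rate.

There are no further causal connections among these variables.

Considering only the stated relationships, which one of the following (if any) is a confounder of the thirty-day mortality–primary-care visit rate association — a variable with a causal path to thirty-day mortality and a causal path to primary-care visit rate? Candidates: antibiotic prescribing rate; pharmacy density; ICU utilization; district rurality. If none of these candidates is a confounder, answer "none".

district rurality

District rurality causes thirty-day mortality (district rurality → antibiotic prescribing rate → smoking prevalence → telehealth adoption → thirty-day mortality) and also causes primary-care visit rate (district rurality → air pollution index → primary-care visit rate); it is a common cause of both.
Each of the other candidates lacks a causal path to at least one of thirty-day mortality and primary-care visit rate, so they do not confound the relationship.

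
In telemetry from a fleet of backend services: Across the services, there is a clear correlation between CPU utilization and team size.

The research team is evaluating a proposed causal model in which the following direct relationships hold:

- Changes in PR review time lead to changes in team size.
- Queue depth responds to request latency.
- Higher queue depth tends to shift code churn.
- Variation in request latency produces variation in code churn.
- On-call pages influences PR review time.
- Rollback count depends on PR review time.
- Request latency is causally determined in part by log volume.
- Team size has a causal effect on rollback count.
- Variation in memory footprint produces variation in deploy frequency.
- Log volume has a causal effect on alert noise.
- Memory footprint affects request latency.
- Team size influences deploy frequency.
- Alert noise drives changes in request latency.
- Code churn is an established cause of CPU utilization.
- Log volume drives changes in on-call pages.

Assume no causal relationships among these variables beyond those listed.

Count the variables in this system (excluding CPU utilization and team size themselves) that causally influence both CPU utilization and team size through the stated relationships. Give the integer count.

The common causes are: log volume (to CPU utilization via log volume → request latency → code churn → CPU utilization; to team size via log volume → on-call pages → PR review time → team size).
Every other variable lacks a causal path to at least one of CPU utilization and team size.

1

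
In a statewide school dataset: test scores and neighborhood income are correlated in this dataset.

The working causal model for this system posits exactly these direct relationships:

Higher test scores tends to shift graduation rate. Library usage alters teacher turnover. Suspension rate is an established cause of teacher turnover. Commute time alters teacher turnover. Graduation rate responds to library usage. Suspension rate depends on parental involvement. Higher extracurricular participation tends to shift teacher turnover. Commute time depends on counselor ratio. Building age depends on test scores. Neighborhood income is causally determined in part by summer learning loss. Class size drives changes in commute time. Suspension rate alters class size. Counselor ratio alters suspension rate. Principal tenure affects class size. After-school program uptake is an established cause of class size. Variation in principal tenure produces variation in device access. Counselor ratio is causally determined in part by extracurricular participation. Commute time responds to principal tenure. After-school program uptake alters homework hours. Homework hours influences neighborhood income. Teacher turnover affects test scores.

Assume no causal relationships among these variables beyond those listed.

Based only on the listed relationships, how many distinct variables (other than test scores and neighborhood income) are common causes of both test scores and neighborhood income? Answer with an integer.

The common causes are: after-school program uptake (to test scores via after-school program uptake → class size → commute time → teacher turnover → test scores; to neighborhood income via after-school program uptake → homework hours → neighborhood income).
Every other variable lacks a causal path to at least one of test scores and neighborhood income.

1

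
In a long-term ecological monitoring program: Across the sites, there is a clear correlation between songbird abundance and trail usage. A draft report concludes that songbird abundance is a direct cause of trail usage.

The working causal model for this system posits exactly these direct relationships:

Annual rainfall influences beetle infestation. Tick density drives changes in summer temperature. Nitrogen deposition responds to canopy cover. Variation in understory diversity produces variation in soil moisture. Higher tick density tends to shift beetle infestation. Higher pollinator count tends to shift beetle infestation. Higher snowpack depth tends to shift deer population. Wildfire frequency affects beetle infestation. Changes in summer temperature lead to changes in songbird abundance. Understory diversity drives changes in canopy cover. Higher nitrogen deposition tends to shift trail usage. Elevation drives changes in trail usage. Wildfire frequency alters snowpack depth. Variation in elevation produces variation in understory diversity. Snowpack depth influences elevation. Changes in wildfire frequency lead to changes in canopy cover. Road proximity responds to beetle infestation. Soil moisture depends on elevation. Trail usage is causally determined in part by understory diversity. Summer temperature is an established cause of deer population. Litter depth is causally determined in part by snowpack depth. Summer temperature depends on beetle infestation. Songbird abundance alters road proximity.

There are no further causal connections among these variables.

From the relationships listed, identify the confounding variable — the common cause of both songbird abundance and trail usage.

Wildfire frequency has a causal path to songbird abundance (wildfire frequency → beetle infestation → summer temperature → songbird abundance) and a separate causal path to trail usage (wildfire frequency → canopy cover → nitrogen deposition → trail usage), so it is a common cause of both.
No stated relationship gives songbird abundance a causal route to trail usage, so the correlation is explained by the shared upstream cause rather than a direct effect.

wildfire frequency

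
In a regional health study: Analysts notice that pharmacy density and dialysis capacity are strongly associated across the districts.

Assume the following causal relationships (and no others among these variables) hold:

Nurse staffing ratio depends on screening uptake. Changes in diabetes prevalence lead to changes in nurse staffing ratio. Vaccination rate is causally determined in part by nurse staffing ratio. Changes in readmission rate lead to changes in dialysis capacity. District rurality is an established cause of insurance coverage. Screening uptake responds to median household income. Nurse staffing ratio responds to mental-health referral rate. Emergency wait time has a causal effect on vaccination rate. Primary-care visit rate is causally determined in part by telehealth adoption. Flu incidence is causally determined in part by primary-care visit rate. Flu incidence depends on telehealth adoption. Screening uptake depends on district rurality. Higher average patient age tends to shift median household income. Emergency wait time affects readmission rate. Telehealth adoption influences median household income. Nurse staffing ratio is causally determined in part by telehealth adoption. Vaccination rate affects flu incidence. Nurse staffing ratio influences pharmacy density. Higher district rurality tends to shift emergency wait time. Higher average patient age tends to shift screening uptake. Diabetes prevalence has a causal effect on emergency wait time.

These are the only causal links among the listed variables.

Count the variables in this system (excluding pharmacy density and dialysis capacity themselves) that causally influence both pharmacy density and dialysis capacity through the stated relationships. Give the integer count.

2

The common causes are: diabetes prevalence (to pharmacy density via diabetes prevalence → nurse staffing ratio → pharmacy density; to dialysis capacity via diabetes prevalence → emergency wait time → readmission rate → dialysis capacity); district rurality (to pharmacy density via district rurality → screening uptake → nurse staffing ratio → pharmacy density; to dialysis capacity via district rurality → emergency wait time → readmission rate → dialysis capacity).
Every other variable lacks a causal path to at least one of pharmacy density and dialysis capacity.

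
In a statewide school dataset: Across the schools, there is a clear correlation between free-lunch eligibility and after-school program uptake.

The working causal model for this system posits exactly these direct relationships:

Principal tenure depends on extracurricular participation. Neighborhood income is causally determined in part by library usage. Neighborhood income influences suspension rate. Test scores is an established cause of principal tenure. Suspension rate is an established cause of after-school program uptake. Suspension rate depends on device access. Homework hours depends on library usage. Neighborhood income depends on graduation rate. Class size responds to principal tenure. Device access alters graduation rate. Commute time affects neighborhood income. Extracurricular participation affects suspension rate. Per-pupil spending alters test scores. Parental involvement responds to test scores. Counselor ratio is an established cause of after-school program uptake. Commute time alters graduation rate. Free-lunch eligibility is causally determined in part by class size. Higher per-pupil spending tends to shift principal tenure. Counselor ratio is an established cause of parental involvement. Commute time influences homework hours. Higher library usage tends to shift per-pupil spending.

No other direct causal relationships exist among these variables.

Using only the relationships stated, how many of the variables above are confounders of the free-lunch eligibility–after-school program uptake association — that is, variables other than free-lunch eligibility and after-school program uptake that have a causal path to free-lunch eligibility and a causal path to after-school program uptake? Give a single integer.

2

The common causes are: extracurricular participation (to free-lunch eligibility via extracurricular participation → principal tenure → class size → free-lunch eligibility; to after-school program uptake via extracurricular participation → suspension rate → after-school program uptake); library usage (to free-lunch eligibility via library usage → per-pupil spending → principal tenure → class size → free-lunch eligibility; to after-school program uptake via library usage → neighborhood income → suspension rate → after-school program uptake).
Every other variable lacks a causal path to at least one of free-lunch eligibility and after-school program uptake.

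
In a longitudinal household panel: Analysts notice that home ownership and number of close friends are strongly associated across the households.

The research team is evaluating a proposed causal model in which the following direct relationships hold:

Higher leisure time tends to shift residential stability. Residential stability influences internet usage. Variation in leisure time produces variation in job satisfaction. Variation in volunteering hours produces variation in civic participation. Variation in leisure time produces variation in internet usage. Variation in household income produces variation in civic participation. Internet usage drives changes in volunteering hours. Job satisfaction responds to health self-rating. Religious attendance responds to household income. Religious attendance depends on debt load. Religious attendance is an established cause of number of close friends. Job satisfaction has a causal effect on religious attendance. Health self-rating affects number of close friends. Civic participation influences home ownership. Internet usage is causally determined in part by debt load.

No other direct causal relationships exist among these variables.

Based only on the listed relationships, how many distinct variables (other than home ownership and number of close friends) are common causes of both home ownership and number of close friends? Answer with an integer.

3

The common causes are: debt load (to home ownership via debt load → internet usage → volunteering hours → civic participation → home ownership; to number of close friends via debt load → religious attendance → number of close friends); household income (to home ownership via household income → civic participation → home ownership; to number of close friends via household income → religious attendance → number of close friends); leisure time (to home ownership via leisure time → internet usage → volunteering hours → civic participation → home ownership; to number of close friends via leisure time → job satisfaction → religious attendance → number of close friends).
Every other variable lacks a causal path to at least one of home ownership and number of close friends.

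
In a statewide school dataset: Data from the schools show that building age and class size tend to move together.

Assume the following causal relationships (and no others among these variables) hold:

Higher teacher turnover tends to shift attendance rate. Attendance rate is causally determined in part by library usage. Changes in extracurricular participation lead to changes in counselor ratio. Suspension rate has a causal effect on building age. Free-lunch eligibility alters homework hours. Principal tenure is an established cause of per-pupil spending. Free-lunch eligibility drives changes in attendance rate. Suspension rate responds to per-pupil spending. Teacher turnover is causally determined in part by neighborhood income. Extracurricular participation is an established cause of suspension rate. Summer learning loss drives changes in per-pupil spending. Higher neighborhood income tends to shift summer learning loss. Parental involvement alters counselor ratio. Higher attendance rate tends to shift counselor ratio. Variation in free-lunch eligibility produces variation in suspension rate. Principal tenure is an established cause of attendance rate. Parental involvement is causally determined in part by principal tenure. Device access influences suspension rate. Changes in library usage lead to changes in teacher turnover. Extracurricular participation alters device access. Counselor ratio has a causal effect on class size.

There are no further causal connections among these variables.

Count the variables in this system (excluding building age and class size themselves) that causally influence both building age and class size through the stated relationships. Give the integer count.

4

The common causes are: extracurricular participation (to building age via extracurricular participation → suspension rate → building age; to class size via extracurricular participation → counselor ratio → class size); free-lunch eligibility (to building age via free-lunch eligibility → suspension rate → building age; to class size via free-lunch eligibility → attendance rate → counselor ratio → class size); neighborhood income (to building age via neighborhood income → summer learning loss → per-pupil spending → suspension rate → building age; to class size via neighborhood income → teacher turnover → attendance rate → counselor ratio → class size); principal tenure (to building age via principal tenure → per-pupil spending → suspension rate → building age; to class size via principal tenure → attendance rate → counselor ratio → class size).
Every other variable lacks a causal path to at least one of building age and class size.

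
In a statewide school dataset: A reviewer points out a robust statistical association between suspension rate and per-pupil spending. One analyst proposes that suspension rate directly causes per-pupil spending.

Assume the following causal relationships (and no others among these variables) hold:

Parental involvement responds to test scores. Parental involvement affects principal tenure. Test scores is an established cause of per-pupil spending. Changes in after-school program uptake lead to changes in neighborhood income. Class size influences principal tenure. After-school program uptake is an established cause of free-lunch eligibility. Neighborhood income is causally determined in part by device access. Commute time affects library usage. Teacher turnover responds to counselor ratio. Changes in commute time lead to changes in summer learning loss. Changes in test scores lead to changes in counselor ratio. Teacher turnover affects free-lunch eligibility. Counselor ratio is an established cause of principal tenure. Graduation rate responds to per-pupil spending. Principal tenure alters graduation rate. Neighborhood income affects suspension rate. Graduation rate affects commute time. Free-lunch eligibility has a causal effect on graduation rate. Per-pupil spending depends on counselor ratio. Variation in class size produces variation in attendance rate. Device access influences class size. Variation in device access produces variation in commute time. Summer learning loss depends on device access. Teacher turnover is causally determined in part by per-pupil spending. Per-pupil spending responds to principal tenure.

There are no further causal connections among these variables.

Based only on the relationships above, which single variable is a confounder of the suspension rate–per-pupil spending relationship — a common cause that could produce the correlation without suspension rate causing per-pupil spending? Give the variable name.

Device access has a causal path to suspension rate (device access → neighborhood income → suspension rate) and a separate causal path to per-pupil spending (device access → class size → principal tenure → per-pupil spending), so it is a common cause of both.
No stated relationship gives suspension rate a causal route to per-pupil spending, so the correlation is explained by the shared upstream cause rather than a direct effect.

device access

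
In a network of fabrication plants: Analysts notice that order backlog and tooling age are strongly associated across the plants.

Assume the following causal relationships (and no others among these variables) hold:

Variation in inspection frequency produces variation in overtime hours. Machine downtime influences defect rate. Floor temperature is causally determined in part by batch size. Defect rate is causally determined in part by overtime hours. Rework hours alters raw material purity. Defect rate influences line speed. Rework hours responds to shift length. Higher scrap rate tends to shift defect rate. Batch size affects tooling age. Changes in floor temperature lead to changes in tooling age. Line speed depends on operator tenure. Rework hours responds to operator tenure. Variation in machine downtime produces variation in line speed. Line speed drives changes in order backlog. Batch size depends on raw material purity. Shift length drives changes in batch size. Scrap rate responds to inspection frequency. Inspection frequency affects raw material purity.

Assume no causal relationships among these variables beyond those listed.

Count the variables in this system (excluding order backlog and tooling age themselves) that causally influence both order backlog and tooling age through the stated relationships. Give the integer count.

The common causes are: inspection frequency (to order backlog via inspection frequency → overtime hours → defect rate → line speed → order backlog; to tooling age via inspection frequency → raw material purity → batch size → tooling age); operator tenure (to order backlog via operator tenure → line speed → order backlog; to tooling age via operator tenure → rework hours → raw material purity → batch size → tooling age).
Every other variable lacks a causal path to at least one of order backlog and tooling age.

2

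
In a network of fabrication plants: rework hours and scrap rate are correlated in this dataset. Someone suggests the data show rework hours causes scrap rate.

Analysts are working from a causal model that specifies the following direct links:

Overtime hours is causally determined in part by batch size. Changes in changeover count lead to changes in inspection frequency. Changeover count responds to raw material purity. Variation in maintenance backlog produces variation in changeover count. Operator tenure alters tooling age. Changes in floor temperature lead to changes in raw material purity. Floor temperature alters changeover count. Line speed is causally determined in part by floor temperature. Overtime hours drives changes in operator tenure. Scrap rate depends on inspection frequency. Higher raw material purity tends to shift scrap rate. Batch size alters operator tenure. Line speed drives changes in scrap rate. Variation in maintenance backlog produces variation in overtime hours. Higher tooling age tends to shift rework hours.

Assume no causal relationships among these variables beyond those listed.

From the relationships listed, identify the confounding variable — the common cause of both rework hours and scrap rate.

maintenance backlog

Maintenance backlog has a causal path to rework hours (maintenance backlog → overtime hours → operator tenure → tooling age → rework hours) and a separate causal path to scrap rate (maintenance backlog → changeover count → inspection frequency → scrap rate), so it is a common cause of both.
No stated relationship gives rework hours a causal route to scrap rate, so the correlation is explained by the shared upstream cause rather than a direct effect.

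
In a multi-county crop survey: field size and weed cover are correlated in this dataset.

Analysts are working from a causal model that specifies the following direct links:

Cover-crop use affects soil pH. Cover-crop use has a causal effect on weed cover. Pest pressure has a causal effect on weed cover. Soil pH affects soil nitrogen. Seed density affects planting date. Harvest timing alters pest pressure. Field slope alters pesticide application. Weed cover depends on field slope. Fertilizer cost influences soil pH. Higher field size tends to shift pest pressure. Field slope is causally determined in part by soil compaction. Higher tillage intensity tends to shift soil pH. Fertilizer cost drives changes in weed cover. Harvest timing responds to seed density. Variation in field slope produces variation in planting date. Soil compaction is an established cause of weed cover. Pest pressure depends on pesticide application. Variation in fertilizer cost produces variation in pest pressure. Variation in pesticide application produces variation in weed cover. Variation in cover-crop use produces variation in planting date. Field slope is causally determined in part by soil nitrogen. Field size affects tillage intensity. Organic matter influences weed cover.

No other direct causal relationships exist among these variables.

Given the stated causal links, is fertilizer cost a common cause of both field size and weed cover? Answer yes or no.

Fertilizer cost has no stated causal path to field size. A confounder must cause both variables, so fertilizer cost does not qualify.

no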